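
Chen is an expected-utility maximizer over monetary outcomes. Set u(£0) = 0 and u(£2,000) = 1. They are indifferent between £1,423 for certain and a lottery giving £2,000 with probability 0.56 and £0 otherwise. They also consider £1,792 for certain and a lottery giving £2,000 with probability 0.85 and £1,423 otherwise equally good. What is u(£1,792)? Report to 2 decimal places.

0.93

First, u(£1,423) = 0.56·u(£2,000) + 0.44·u(£0) = 0.56.
Chaining: u(£1,792) = 0.85·1.00 + 0.15·0.56 = 0.9340.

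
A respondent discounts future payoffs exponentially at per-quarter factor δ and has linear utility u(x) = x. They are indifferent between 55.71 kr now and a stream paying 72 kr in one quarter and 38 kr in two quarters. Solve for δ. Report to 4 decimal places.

Present value of the stream is 72·δ + 38·δ². Indifference gives 72δ + 38δ² = 55.71.
Rearranged: 38δ² + 72δ − 55.71 = 0.
By the quadratic formula (taking the positive root), δ = (−72 + √13651.92) / 76 ≈ 0.5900.

δ ≈ 0.5900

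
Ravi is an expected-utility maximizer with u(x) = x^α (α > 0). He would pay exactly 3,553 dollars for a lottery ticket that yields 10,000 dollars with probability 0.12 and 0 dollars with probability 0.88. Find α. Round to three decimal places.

EU(lottery) = 0.12·10000^α + 0.88·0 = 0.12·10000^α.
Indifference: 3553^α = 0.12·10000^α, so (3553/10000)^α = 0.12.
α = ln(0.12) / ln(3553/10000) = -2.120264/-1.034793 ≈ 2.049.

α ≈ 2.049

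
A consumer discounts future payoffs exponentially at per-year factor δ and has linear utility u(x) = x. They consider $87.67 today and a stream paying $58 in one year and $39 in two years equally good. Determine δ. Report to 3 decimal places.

δ ≈ 0.930

Present value of the stream is 58·δ + 39·δ². Indifference gives 58δ + 39δ² = 87.67.
Rearranged: 39δ² + 58δ − 87.67 = 0.
δ = (−58 + √(58² + 4·39·87.67)) / (2·39) = (−58 + √17040.52) / 78 ≈ 0.930.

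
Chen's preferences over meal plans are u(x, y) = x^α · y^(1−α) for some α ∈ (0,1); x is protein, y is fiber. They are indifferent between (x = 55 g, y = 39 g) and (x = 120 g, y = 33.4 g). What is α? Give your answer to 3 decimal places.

α ≈ 0.166

The Cobb–Douglas utilities coincide, so 55^α·39^(1−α) = 120^α·33.4^(1−α).
Taking logs: α·ln 55 + (1−α)·ln 39 = α·ln 120 + (1−α)·ln 33.4, i.e. α·-0.780159 = (1−α)·-0.155006.
Thus α·(-0.935165) = -0.155006, so α = -0.155006/-0.935165 ≈ 0.166.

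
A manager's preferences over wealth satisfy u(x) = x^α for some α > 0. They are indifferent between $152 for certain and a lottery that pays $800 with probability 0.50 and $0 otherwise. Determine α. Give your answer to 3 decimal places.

α ≈ 0.417

EU(lottery) = 0.50·800^α + 0.50·0 = 0.50·800^α.
Indifference: 152^α = 0.50·800^α, so (152/800)^α = 0.50.
Take logs: α = ln 0.50 / ln(152/800) ≈ 0.41737.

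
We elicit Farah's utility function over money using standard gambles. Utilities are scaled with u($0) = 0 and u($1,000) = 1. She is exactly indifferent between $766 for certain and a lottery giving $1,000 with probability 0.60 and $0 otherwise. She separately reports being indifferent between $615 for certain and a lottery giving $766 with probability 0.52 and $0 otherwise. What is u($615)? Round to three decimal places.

First, u($766) = 0.60·u($1,000) + 0.40·u($0) = 0.60.
The second indifference gives u($615) = 0.52·u($766) + 0.48·u($0) = 0.52·0.60 + 0.48·0.00 = 0.3120.

0.312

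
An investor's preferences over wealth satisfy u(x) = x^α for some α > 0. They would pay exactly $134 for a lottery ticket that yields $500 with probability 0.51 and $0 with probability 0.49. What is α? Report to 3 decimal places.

Since u(0) = 0, the lottery's EU is 0.51·500^α.
Setting u(134) equal to that: 134^α = 0.51·500^α ⇒ (134/500)^α = 0.51.
Take logs: α = ln 0.51 / ln(134/500) ≈ 0.51136.

α ≈ 0.511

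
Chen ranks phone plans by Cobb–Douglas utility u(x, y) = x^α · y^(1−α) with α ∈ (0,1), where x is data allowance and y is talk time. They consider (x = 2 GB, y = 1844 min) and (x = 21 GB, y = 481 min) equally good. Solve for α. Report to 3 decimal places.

The Cobb–Douglas utilities coincide, so 2^α·1844^(1−α) = 21^α·481^(1−α).
(2/21)^α = (481/1844)^(1−α); take logs: α·ln(2/21) = (1−α)·ln(481/1844), i.e. α·-2.351375 = (1−α)·-1.343825.
Thus α·(-3.695200) = -1.343825, so α = -1.343825/-3.695200 ≈ 0.364.

α ≈ 0.364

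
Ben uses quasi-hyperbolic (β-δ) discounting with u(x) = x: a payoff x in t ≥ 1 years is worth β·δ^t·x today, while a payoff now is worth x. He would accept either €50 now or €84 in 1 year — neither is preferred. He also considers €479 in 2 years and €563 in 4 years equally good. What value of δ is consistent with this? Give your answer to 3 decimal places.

Both payoffs in the second observation are in the future, so β drops out: δ^2·479 = δ^4·563 ⇒ δ^2 = 479/563 = 0.85080, so δ = 0.92239.

δ ≈ 0.922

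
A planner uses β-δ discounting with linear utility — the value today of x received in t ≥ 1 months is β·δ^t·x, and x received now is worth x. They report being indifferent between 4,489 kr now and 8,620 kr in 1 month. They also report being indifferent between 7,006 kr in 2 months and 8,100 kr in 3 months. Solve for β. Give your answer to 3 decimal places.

From the later pair, β·δ^2·7006 = β·δ^3·8100; dividing through, δ = 7006/8100 = 0.86494.
Substituting δ into 4489 = β·δ·8620: β = 4489/(7455.768) ≈ 0.602.

β ≈ 0.602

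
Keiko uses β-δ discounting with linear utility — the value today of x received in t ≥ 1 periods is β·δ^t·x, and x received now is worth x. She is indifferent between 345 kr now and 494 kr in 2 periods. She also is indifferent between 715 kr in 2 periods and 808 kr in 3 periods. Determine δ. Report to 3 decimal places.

Both payoffs in the second observation are in the future, so β drops out: δ^2·715 = δ^3·808 ⇒ δ = 715/808 = 0.88490.

δ ≈ 0.885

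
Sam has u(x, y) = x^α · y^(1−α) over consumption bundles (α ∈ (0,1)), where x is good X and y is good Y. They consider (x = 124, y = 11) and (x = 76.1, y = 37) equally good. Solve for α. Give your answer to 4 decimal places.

The Cobb–Douglas utilities coincide, so 124^α·11^(1−α) = 76.1^α·37^(1−α).
Rearrange to (124/76.1)^α = (37/11)^(1−α) and take logs: α·0.4882333 = (1−α)·1.2130226.
Thus α·(1.7012559) = 1.2130226, so α = 1.2130226/1.7012559 ≈ 0.7130.

α ≈ 0.7130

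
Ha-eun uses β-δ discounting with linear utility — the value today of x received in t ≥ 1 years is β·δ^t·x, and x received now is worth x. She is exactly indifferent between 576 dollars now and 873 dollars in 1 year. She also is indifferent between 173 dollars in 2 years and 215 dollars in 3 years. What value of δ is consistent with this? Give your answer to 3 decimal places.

From the later pair, β·δ^2·173 = β·δ^3·215; dividing through, δ = 173/215 = 0.80465.

δ ≈ 0.805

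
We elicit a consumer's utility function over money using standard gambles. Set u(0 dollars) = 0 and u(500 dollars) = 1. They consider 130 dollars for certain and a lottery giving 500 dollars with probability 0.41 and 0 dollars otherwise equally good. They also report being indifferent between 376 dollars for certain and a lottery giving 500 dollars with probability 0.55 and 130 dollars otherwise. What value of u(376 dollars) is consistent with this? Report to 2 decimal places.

The first gamble pins u(130 dollars): it must equal 0.41·1 + 0.59·0 = 0.41.
Then u(376 dollars) = 0.55·u(500 dollars) + 0.45·u(130 dollars) = 0.55·1.00 + 0.45·0.41 = 0.7345.

0.73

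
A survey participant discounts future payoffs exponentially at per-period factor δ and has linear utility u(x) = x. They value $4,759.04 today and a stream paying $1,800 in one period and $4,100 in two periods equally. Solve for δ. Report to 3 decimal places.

δ ≈ 0.880

Equating present values: 4759.04 = 1800δ + 4100δ².
So 4100δ² + 1800δ − 4759.04 = 0.
δ = (−1800 + √(1800² + 4·4100·4759.04)) / (2·4100) = (−1800 + √81288256.00) / 8200 ≈ 0.880.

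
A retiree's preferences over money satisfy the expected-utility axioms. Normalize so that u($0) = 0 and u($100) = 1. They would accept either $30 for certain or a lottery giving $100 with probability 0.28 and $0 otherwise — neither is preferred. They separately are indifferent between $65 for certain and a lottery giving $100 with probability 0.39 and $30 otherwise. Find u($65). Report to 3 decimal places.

The first gamble pins u($30): it must equal 0.28·1 + 0.72·0 = 0.28.
The second indifference gives u($65) = 0.39·u($100) + 0.61·u($30) = 0.39·1.00 + 0.61·0.28 = 0.5608.

0.561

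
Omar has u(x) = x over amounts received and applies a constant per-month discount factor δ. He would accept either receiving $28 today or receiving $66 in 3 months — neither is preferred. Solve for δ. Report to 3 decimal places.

δ ≈ 0.751

The payoff in 3 months is discounted by δ^3, so u(28) = δ^3·u(66) and δ^3 = u(28)/u(66).
With u(x) = x: δ^3 = 28/66 = 0.42424.
So δ = 0.42424^(1/3) ≈ 0.751.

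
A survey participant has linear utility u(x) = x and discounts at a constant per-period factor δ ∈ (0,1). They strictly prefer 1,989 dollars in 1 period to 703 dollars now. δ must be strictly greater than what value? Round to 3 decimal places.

δ > 0.353

The preference means 703 < δ·1989.
So δ > 703/1989 = 0.35344.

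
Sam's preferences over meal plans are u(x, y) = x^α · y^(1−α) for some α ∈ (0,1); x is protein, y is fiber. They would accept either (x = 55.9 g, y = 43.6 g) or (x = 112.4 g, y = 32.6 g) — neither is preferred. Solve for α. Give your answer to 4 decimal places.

α ≈ 0.2939

Indifference: 55.9^α · 43.6^(1−α) = 112.4^α · 32.6^(1−α).
Rearrange to (55.9/112.4)^α = (32.6/43.6)^(1−α) and take logs: α·-0.6984996 = (1−α)·-0.2907449.
So α/(1−α) = (-0.2907449)/(-0.6984996) = 0.4162420, and α = 0.4162420/1.4162420 ≈ 0.2939.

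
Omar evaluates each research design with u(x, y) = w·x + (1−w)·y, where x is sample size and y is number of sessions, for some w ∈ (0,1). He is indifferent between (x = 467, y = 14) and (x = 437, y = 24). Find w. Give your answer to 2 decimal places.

w = 0.25

Indifference: w·467 + (1−w)·14 = w·437 + (1−w)·24.
Rearranging, 30·w − 10·(1−w) = 0.
Hence w = 10/(30+10) = 10/40 = 0.25.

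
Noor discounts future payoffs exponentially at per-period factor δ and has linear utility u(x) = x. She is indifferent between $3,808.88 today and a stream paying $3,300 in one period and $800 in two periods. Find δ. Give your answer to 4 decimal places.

The stream is worth 3300δ + 800δ² today, so 3300δ + 800δ² = 3808.88.
So 800δ² + 3300δ − 3808.88 = 0.
By the quadratic formula (taking the positive root), δ = (−3300 + √23078416.00) / 1600 ≈ 0.9400.

δ ≈ 0.9400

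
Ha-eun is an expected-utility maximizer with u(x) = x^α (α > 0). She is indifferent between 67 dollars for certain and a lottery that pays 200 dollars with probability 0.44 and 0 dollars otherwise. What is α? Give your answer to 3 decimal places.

α ≈ 0.751

Since u(0) = 0, the lottery's EU is 0.44·200^α.
Equating: 67^α = 0.44·200^α, i.e. 0.3350^α = 0.44.
Take logs: α = ln 0.44 / ln(67/200) ≈ 0.75070.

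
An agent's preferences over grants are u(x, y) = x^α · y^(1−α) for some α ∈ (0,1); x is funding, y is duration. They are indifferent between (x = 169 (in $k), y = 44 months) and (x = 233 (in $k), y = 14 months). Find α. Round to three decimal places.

α ≈ 0.781

Indifference: 169^α · 44^(1−α) = 233^α · 14^(1−α).
Rearrange to (169/233)^α = (14/44)^(1−α) and take logs: α·-0.321140 = (1−α)·-1.145132.
With A = -0.321140 and B = -1.145132: α·A = (1−α)·B, so α = B/(A+B) = -1.145132/-1.466272 ≈ 0.781.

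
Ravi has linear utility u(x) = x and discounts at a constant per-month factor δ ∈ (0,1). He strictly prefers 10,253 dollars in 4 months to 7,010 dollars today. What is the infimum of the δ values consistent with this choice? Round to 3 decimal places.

The preference means 7010 < δ^4·10253.
Dividing by 10253: δ^4 > 0.68370. Both sides are positive, so the 4th root keeps the direction.
δ > 0.68370^(1/4) = 0.909.

δ > 0.909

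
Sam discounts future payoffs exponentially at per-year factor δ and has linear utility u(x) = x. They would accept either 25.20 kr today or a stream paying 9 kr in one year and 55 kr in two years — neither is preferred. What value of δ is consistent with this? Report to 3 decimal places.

Equating present values: 25.20 = 9δ + 55δ².
Rearranged: 55δ² + 9δ − 25.20 = 0.
The positive root is δ = [−9 + √(9² + 4·55·25.20)] / (2·55) = (−9 + 75.000)/110 ≈ 0.600.

δ ≈ 0.600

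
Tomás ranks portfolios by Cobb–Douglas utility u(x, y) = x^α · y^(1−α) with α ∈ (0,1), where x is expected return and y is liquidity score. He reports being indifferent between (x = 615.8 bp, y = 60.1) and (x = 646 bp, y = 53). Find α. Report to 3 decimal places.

Set the two utilities equal: 615.8^α·60.1^(1−α) = 646^α·53^(1−α).
Taking logs: α·ln 615.8 + (1−α)·ln 60.1 = α·ln 646 + (1−α)·ln 53, i.e. α·-0.047877 = (1−α)·-0.125718.
So α/(1−α) = (-0.125718)/(-0.047877) = 2.625854, and α = 2.625854/3.625854 ≈ 0.724.

α ≈ 0.724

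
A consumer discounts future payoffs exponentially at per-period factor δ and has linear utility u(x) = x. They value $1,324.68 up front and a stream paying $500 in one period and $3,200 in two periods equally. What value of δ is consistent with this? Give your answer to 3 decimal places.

δ ≈ 0.570

Present value of the stream is 500·δ + 3200·δ². Indifference gives 500δ + 3200δ² = 1324.68.
That is, 3200δ² + 500δ − 1324.68 = 0, a quadratic in δ.
δ = (−500 + √(500² + 4·3200·1324.68)) / (2·3200) = (−500 + √17205904.00) / 6400 ≈ 0.570.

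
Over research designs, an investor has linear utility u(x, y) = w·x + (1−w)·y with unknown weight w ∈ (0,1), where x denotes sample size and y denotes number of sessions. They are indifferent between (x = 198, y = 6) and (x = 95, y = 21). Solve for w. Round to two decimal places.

u(198,6) = u(95,21) means w·198 + (1−w)·6 = w·95 + (1−w)·21.
Rearranging, 103·w − 15·(1−w) = 0.
Hence w = 15/(103+15) = 15/118 = 0.13.

w = 0.13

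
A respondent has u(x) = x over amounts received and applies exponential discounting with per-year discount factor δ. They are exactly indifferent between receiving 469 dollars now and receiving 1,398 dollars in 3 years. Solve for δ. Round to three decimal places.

δ ≈ 0.695

The payoff in 3 years is discounted by δ^3, so u(469) = δ^3·u(1398) and δ^3 = u(469)/u(1398).
With u(x) = x: δ^3 = 469/1398 = 0.33548.
Hence δ = (0.33548)^(1/3) = 0.69485.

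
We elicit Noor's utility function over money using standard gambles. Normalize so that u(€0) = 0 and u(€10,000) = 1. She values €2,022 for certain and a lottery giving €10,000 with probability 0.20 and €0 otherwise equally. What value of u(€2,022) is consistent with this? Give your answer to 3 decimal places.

u(€2,022) equals the lottery's expected utility: 0.20·1 + 0.80·0 = 0.20.

0.200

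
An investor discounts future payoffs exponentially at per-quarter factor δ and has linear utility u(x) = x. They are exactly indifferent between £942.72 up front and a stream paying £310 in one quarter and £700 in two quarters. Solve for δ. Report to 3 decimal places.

δ ≈ 0.960

The stream is worth 310δ + 700δ² today, so 310δ + 700δ² = 942.72.
So 700δ² + 310δ − 942.72 = 0.
By the quadratic formula (taking the positive root), δ = (−310 + √2735716.00) / 1400 ≈ 0.960.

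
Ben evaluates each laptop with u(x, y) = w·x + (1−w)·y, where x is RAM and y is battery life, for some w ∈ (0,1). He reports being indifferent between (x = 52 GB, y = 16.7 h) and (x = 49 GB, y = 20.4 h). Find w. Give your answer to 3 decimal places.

Equating utilities: w·52 + (1−w)·16.7 = w·49 + (1−w)·20.4.
w·(52−49) = (1−w)·(20.4−16.7), i.e. w·3 = (1−w)·3.7.
Hence w = 3.7/(3+3.7) = 3.7/6.7 = 0.552.

w = 0.552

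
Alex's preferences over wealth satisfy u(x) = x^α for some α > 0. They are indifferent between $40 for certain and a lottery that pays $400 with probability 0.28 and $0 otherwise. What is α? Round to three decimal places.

The lottery's expected utility is 0.28·u(400) + 0.72·u(0) = 0.28·400^α (since u(0) = 0 for α > 0).
Setting u(40) equal to that: 40^α = 0.28·400^α ⇒ (40/400)^α = 0.28.
α = ln(0.28) / ln(40/400) = -1.272966/-2.302585 ≈ 0.553.

α ≈ 0.553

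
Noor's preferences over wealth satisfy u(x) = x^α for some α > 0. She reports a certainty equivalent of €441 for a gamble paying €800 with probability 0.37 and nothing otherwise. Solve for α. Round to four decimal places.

α ≈ 1.6694

The lottery's expected utility is 0.37·u(800) + 0.63·u(0) = 0.37·800^α (since u(0) = 0 for α > 0).
Indifference: 441^α = 0.37·800^α, so (441/800)^α = 0.37.
α = ln(0.37) / ln(441/800) = -0.9942523/-0.5955669 ≈ 1.6694.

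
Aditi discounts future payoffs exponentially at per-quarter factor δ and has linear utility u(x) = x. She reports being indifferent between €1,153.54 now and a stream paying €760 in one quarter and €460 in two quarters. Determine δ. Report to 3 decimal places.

δ ≈ 0.960

The stream is worth 760δ + 460δ² today, so 760δ + 460δ² = 1153.54.
That is, 460δ² + 760δ − 1153.54 = 0, a quadratic in δ.
By the quadratic formula (taking the positive root), δ = (−760 + √2700113.60) / 920 ≈ 0.960.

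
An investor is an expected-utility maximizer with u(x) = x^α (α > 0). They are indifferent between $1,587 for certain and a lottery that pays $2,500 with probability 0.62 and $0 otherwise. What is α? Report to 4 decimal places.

α ≈ 1.0519

EU(lottery) = 0.62·2500^α + 0.38·0 = 0.62·2500^α.
Setting u(1587) equal to that: 1587^α = 0.62·2500^α ⇒ (1587/2500)^α = 0.62.
Take logs: α = ln 0.62 / ln(1587/2500) ≈ 1.051911.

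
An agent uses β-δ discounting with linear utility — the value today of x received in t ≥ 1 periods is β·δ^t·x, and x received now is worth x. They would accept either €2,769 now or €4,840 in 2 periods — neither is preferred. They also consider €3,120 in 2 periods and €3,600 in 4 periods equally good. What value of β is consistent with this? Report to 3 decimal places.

β ≈ 0.660

The second indifference involves only future payoffs, so β cancels: β·δ^2·3120 = β·δ^4·3600, giving δ^2 = 3120/3600 = 0.86667, so δ = 0.93095.
The first indifference: 2769 = β·δ^2·4840, so β = 2769/(δ^2·4840) = 2769/(0.86667·4840) ≈ 0.660.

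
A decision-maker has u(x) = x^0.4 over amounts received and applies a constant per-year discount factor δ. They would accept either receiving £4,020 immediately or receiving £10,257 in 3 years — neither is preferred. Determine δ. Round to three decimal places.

The payoff in 3 years is discounted by δ^3, so u(4020) = δ^3·u(10257) and δ^3 = u(4020)/u(10257).
With u(x) = x^0.4: δ^3 = 4020^0.4/10257^0.4 = (4020/10257)^0.4 = 0.68752.
Taking the cube root: δ = 0.68752^(1/3) ≈ 0.883.

δ ≈ 0.883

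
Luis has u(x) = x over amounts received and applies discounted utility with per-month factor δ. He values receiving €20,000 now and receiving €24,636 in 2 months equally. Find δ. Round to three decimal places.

δ ≈ 0.901

Indifference means u(20000) = δ^2 · u(24636), so δ^2 = u(20000)/u(24636).
With u(x) = x: δ^2 = 20000/24636 = 0.81182.
So δ = 0.81182^(1/2) ≈ 0.901.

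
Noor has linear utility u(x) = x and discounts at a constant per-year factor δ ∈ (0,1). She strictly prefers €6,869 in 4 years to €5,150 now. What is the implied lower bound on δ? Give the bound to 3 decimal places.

Comparing present values: 5150 < δ^4·6869.
Dividing by 6869: δ^4 > 0.74975. Both sides are positive, so the 4th root keeps the direction.
δ > 0.74975^(1/4) = 0.931.

δ > 0.931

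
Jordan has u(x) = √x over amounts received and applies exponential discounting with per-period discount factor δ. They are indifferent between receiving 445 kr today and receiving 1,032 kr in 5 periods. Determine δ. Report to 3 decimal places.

Equating discounted utilities: u(445) = δ^5·u(1032) ⇒ δ^5 = u(445)/u(1032).
With u(x) = √x: δ^5 = √445/√1032 = √(445/1032) = 0.65666.
Hence δ = (0.65666)^(1/5) = 0.91932.

δ ≈ 0.919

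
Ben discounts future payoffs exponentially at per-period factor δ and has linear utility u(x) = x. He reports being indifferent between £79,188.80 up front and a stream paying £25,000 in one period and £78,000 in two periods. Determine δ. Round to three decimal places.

The stream is worth 25000δ + 78000δ² today, so 25000δ + 78000δ² = 79188.80.
Rearranged: 78000δ² + 25000δ − 79188.80 = 0.
δ = (−25000 + √(25000² + 4·78000·79188.80)) / (2·78000) = (−25000 + √25331905600.00) / 156000 ≈ 0.860.

δ ≈ 0.860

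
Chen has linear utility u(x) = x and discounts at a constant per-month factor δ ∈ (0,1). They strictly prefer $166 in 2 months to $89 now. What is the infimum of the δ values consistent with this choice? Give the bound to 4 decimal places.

δ > 0.7322

Comparing present values: 89 < δ^2·166.
So δ^2 > 89/166 = 0.53614; taking the square root of both positive sides preserves the inequality.
δ > (89/166)^(1/2) ≈ 0.7322.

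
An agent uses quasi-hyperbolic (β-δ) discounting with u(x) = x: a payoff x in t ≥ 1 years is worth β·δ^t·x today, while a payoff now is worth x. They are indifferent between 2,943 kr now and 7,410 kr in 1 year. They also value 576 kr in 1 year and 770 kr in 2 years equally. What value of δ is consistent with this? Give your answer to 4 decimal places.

From the later pair, β·δ^1·576 = β·δ^2·770; dividing through, δ = 576/770 = 0.74805.

δ ≈ 0.7481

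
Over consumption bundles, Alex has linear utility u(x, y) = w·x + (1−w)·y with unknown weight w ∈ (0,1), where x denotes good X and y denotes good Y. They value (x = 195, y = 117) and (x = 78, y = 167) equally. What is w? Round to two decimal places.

w = 0.30

Equating utilities: w·195 + (1−w)·117 = w·78 + (1−w)·167.
Rearranging, 117·w − 50·(1−w) = 0.
Hence w = 50/(117+50) = 50/167 = 0.30.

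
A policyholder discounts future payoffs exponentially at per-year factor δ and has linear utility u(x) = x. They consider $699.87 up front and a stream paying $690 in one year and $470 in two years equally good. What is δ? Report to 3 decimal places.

The stream is worth 690δ + 470δ² today, so 690δ + 470δ² = 699.87.
So 470δ² + 690δ − 699.87 = 0.
The positive root is δ = [−690 + √(690² + 4·470·699.87)] / (2·470) = (−690 + 1338.602)/940 ≈ 0.690.

δ ≈ 0.690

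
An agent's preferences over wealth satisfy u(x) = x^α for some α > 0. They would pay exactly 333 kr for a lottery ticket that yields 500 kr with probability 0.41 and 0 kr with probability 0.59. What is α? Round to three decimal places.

The lottery's expected utility is 0.41·u(500) + 0.59·u(0) = 0.41·500^α (since u(0) = 0 for α > 0).
Indifference: 333^α = 0.41·500^α, so (333/500)^α = 0.41.
α = ln(0.41) / ln(333/500) = -0.891598/-0.406466 ≈ 2.194.

α ≈ 2.194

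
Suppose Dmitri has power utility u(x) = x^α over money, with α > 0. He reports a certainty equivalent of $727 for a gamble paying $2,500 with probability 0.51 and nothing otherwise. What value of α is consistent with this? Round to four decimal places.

The lottery's expected utility is 0.51·u(2500) + 0.49·u(0) = 0.51·2500^α (since u(0) = 0 for α > 0).
Indifference: 727^α = 0.51·2500^α, so (727/2500)^α = 0.51.
Take logs: α = ln 0.51 / ln(727/2500) ≈ 0.545165.

α ≈ 0.5452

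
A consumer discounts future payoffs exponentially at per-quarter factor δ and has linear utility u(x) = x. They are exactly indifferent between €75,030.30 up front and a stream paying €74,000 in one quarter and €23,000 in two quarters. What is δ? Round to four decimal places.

Equating present values: 75030.30 = 74000δ + 23000δ².
That is, 23000δ² + 74000δ − 75030.30 = 0, a quadratic in δ.
δ = (−74000 + √(74000² + 4·23000·75030.30)) / (2·23000) = (−74000 + √12378787600.00) / 46000 ≈ 0.8100.

δ ≈ 0.8100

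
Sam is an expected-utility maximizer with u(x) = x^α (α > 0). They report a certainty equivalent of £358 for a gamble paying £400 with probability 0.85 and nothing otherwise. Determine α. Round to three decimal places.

α ≈ 1.465

The lottery's expected utility is 0.85·u(400) + 0.15·u(0) = 0.85·400^α (since u(0) = 0 for α > 0).
Setting u(358) equal to that: 358^α = 0.85·400^α ⇒ (358/400)^α = 0.85.
Take logs: α = ln 0.85 / ln(358/400) ≈ 1.46504.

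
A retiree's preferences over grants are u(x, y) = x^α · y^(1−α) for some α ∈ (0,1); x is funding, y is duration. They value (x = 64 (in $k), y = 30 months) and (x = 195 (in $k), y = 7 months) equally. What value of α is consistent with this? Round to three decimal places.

α ≈ 0.566

Set the two utilities equal: 64^α·30^(1−α) = 195^α·7^(1−α).
(64/195)^α = (7/30)^(1−α); take logs: α·ln(64/195) = (1−α)·ln(7/30), i.e. α·-1.114116 = (1−α)·-1.455287.
So α/(1−α) = (-1.455287)/(-1.114116) = 1.306226, and α = 1.306226/2.306226 ≈ 0.566.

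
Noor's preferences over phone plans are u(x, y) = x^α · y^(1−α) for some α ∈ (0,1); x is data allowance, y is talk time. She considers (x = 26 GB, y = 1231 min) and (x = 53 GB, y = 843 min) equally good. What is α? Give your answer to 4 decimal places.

Indifference: 26^α · 1231^(1−α) = 53^α · 843^(1−α).
Taking logs: α·ln 26 + (1−α)·ln 1231 = α·ln 53 + (1−α)·ln 843, i.e. α·-0.7121954 = (1−α)·-0.3786152.
So α/(1−α) = (-0.3786152)/(-0.7121954) = 0.5316170, and α = 0.5316170/1.5316170 ≈ 0.3471.

α ≈ 0.3471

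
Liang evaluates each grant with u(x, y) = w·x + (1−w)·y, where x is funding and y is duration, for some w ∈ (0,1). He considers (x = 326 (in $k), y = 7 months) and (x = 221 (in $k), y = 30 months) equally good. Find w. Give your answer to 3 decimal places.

w = 0.180

u(326,7) = u(221,30) means w·326 + (1−w)·7 = w·221 + (1−w)·30.
Collecting terms: w·105 = (1−w)·23.
The marginal rate of substitution is 23/105, so w = 23/(105+23) = 0.180.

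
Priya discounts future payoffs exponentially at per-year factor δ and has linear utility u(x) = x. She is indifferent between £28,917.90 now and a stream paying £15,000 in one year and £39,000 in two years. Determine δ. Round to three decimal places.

δ ≈ 0.690

Equating present values: 28917.90 = 15000δ + 39000δ².
So 39000δ² + 15000δ − 28917.90 = 0.
δ = (−15000 + √(15000² + 4·39000·28917.90)) / (2·39000) = (−15000 + √4736192400.00) / 78000 ≈ 0.690.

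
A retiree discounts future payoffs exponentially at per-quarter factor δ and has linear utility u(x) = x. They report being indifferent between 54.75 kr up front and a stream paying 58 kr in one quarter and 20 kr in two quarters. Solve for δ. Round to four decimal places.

δ ≈ 0.7500

The stream is worth 58δ + 20δ² today, so 58δ + 20δ² = 54.75.
Rearranged: 20δ² + 58δ − 54.75 = 0.
δ = (−58 + √(58² + 4·20·54.75)) / (2·20) = (−58 + √7744.00) / 40 ≈ 0.7500.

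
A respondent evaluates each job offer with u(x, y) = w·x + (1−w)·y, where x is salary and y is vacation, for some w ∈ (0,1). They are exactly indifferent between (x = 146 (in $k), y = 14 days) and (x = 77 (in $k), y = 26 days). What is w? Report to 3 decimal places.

w = 0.148

Equating utilities: w·146 + (1−w)·14 = w·77 + (1−w)·26.
w·(146−77) = (1−w)·(26−14), i.e. w·69 = (1−w)·12.
Hence w = 12/(69+12) = 12/81 = 0.148.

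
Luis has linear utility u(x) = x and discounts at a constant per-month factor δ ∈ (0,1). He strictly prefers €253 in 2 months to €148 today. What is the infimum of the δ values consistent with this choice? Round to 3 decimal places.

Under u(x) = x this choice says 148 < δ^2·253.
Hence δ^2 > 148/253 = 0.58498, and x ↦ x^(1/2) is increasing on (0,∞).
δ > (148/253)^(1/2) ≈ 0.765.

δ > 0.765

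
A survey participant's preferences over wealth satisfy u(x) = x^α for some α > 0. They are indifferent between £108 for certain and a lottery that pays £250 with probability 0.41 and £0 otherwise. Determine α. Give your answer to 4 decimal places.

α ≈ 1.0623

EU(lottery) = 0.41·250^α + 0.59·0 = 0.41·250^α.
Indifference: 108^α = 0.41·250^α, so (108/250)^α = 0.41.
Taking logs: α·ln(108/250) = ln(0.41), so α = -0.8915981 / -0.8393297 ≈ 1.0623.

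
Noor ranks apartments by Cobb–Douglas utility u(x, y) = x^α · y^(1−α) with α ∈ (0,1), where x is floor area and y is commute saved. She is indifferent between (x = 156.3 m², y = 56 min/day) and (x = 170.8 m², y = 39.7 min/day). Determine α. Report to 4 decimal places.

Set the two utilities equal: 156.3^α·56^(1−α) = 170.8^α·39.7^(1−α).
(156.3/170.8)^α = (39.7/56)^(1−α); take logs: α·ln(156.3/170.8) = (1−α)·ln(39.7/56), i.e. α·-0.0887160 = (1−α)·-0.3440005.
With A = -0.0887160 and B = -0.3440005: α·A = (1−α)·B, so α = B/(A+B) = -0.3440005/-0.4327165 ≈ 0.7950.

α ≈ 0.7950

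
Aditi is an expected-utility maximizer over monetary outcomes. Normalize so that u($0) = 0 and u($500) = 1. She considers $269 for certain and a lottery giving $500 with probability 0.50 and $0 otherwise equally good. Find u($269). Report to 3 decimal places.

The indifference gives u($269) = 0.50·u($500) + 0.50·u($0) = 0.50·1 + 0.50·0 = 0.50.

0.500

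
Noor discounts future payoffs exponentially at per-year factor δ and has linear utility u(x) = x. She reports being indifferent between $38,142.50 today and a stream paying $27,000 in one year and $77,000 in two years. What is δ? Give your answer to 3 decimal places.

The stream is worth 27000δ + 77000δ² today, so 27000δ + 77000δ² = 38142.50.
So 77000δ² + 27000δ − 38142.50 = 0.
δ = (−27000 + √(27000² + 4·77000·38142.50)) / (2·77000) = (−27000 + √12476890000.00) / 154000 ≈ 0.550.

δ ≈ 0.550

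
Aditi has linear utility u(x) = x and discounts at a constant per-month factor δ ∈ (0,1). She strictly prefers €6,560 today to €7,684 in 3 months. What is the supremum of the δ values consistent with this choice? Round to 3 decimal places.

δ < 0.949

Comparing present values: 6560 > δ^3·7684.
Dividing by 7684: δ^3 < 0.85372. Both sides are positive, so the cube root keeps the direction.
δ < 0.85372^(1/3) = 0.949.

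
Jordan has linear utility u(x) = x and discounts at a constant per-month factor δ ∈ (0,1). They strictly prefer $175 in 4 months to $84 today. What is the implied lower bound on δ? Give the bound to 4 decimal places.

δ > 0.8324

The preference means 84 < δ^4·175.
Dividing by 175: δ^4 > 0.48000. Both sides are positive, so the 4th root keeps the direction.
δ > (84/175)^(1/4) ≈ 0.8324.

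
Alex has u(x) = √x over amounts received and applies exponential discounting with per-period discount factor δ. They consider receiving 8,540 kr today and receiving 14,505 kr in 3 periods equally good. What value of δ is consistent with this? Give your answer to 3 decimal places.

δ ≈ 0.915

Indifference means u(8540) = δ^3 · u(14505), so δ^3 = u(8540)/u(14505).
With u(x) = √x: δ^3 = √8540/√14505 = √(8540/14505) = 0.76731.
So δ = 0.76731^(1/3) ≈ 0.915.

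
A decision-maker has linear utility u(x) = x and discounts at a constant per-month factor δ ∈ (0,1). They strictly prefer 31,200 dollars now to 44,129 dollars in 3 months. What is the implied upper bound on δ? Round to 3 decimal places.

δ < 0.891

The preference means 31200 > δ^3·44129.
So δ^3 < 31200/44129 = 0.70702; taking the cube root of both positive sides preserves the inequality.
δ < 0.70702^(1/3) = 0.891.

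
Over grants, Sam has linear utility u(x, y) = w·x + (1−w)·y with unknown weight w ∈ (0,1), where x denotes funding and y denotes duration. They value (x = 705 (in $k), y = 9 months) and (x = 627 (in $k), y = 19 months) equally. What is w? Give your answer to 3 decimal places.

w = 0.114

Indifference: w·705 + (1−w)·9 = w·627 + (1−w)·19.
Rearranging, 78·w − 10·(1−w) = 0.
Hence w = 10/(78+10) = 10/88 = 0.114.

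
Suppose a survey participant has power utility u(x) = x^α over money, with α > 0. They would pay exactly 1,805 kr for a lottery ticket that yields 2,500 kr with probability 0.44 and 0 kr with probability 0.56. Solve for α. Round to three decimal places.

The lottery's expected utility is 0.44·u(2500) + 0.56·u(0) = 0.44·2500^α (since u(0) = 0 for α > 0).
Setting u(1805) equal to that: 1805^α = 0.44·2500^α ⇒ (1805/2500)^α = 0.44.
Take logs: α = ln 0.44 / ln(1805/2500) ≈ 2.52043.

α ≈ 2.520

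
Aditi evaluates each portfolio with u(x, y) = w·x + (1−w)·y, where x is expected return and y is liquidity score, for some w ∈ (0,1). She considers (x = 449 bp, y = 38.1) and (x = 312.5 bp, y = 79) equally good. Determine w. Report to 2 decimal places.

u(449,38.1) = u(312.5,79) means w·449 + (1−w)·38.1 = w·312.5 + (1−w)·79.
w·(449−312.5) = (1−w)·(79−38.1), i.e. w·136.5 = (1−w)·40.9.
The marginal rate of substitution is 40.9/136.5, so w = 40.9/(136.5+40.9) = 0.23.

w = 0.23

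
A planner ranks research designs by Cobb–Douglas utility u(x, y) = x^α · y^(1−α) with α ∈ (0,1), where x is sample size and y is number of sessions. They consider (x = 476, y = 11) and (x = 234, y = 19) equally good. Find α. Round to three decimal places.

α ≈ 0.435

Indifference: 476^α · 11^(1−α) = 234^α · 19^(1−α).
Rearrange to (476/234)^α = (19/11)^(1−α) and take logs: α·0.710097 = (1−α)·0.546544.
Thus α·(1.256641) = 0.546544, so α = 0.546544/1.256641 ≈ 0.435.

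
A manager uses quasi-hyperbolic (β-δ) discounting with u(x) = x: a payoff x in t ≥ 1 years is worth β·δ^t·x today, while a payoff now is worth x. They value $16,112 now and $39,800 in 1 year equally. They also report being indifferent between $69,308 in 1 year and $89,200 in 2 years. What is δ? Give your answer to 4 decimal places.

From the later pair, β·δ^1·69308 = β·δ^2·89200; dividing through, δ = 69308/89200 = 0.77700.

δ ≈ 0.7770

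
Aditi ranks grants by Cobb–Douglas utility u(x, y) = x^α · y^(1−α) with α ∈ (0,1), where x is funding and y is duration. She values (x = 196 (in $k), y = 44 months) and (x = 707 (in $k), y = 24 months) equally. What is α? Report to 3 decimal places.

α ≈ 0.321

Indifference: 196^α · 44^(1−α) = 707^α · 24^(1−α).
(196/707)^α = (24/44)^(1−α); take logs: α·ln(196/707) = (1−α)·ln(24/44), i.e. α·-1.282916 = (1−α)·-0.606136.
So α/(1−α) = (-0.606136)/(-1.282916) = 0.472467, and α = 0.472467/1.472467 ≈ 0.321.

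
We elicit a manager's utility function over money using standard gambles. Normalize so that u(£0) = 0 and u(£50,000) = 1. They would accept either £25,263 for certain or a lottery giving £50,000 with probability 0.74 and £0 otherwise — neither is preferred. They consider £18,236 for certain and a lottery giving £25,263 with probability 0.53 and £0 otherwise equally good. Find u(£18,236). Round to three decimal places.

The first gamble pins u(£25,263): it must equal 0.74·1 + 0.26·0 = 0.74.
Chaining: u(£18,236) = 0.53·0.74 + 0.47·0.00 = 0.3922.

0.392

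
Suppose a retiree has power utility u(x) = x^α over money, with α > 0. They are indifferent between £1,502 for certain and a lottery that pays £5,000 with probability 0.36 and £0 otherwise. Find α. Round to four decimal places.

The lottery's expected utility is 0.36·u(5000) + 0.64·u(0) = 0.36·5000^α (since u(0) = 0 for α > 0).
Equating: 1502^α = 0.36·5000^α, i.e. 0.3004^α = 0.36.
Take logs: α = ln 0.36 / ln(1502/5000) ≈ 0.849507.

α ≈ 0.8495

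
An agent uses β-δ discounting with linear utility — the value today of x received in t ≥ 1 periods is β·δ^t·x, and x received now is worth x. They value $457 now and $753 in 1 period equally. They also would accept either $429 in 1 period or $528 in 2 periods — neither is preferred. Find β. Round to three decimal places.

β ≈ 0.747

The second indifference involves only future payoffs, so β cancels: β·δ^1·429 = β·δ^2·528, giving δ = 429/528 = 0.81250.
Substituting δ into 457 = β·δ·753: β = 457/(611.812) ≈ 0.747.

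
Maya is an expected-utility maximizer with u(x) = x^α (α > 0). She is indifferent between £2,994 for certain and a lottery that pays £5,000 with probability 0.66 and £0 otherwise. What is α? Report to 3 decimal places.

α ≈ 0.810

Since u(0) = 0, the lottery's EU is 0.66·5000^α.
Indifference: 2994^α = 0.66·5000^α, so (2994/5000)^α = 0.66.
α = ln(0.66) / ln(2994/5000) = -0.415515/-0.512828 ≈ 0.810.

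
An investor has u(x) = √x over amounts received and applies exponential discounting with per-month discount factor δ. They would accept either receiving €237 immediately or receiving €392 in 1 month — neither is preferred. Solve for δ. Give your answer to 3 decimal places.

δ ≈ 0.778

Equating discounted utilities: u(237) = δ·u(392) ⇒ δ = u(237)/u(392).
Since u(x) = √x, δ = √(237/392) = 0.77756.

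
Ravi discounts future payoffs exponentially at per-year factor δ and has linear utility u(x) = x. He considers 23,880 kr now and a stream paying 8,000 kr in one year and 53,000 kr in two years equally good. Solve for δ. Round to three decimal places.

δ ≈ 0.600

Present value of the stream is 8000·δ + 53000·δ². Indifference gives 8000δ + 53000δ² = 23880.
Rearranged: 53000δ² + 8000δ − 23880 = 0.
By the quadratic formula (taking the positive root), δ = (−8000 + √5126560000.00) / 106000 ≈ 0.600.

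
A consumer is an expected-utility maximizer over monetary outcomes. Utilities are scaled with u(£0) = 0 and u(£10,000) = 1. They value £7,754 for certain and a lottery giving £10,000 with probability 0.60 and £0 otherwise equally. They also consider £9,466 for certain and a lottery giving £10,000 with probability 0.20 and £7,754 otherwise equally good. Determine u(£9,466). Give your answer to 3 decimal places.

0.680

From the first indifference, u(£7,754) = 0.60·u(£10,000) + 0.40·u(£0) = 0.60·1 + 0.40·0 = 0.60.
Chaining: u(£9,466) = 0.20·1.00 + 0.80·0.60 = 0.6800.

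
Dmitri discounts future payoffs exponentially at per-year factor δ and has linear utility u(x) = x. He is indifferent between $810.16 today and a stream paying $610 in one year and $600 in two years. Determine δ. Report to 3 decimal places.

δ ≈ 0.760

The stream is worth 610δ + 600δ² today, so 610δ + 600δ² = 810.16.
That is, 600δ² + 610δ − 810.16 = 0, a quadratic in δ.
By the quadratic formula (taking the positive root), δ = (−610 + √2316484.00) / 1200 ≈ 0.760.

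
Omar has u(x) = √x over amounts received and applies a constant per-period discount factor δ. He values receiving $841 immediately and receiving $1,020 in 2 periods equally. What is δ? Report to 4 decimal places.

Equating discounted utilities: u(841) = δ^2·u(1020) ⇒ δ^2 = u(841)/u(1020).
Since u(x) = √x, δ^2 = √(841/1020) = 0.90803.
Taking the square root: δ = 0.90803^(1/2) ≈ 0.9529.

δ ≈ 0.9529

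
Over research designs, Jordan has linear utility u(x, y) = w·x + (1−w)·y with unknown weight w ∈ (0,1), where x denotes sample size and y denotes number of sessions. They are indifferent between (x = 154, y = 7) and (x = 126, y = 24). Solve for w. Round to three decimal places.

u(154,7) = u(126,24) means w·154 + (1−w)·7 = w·126 + (1−w)·24.
w·(154−126) = (1−w)·(24−7), i.e. w·28 = (1−w)·17.
So w/(1−w) = 17/28 = 0.6071, giving w = 17/(28+17) = 0.378.

w = 0.378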